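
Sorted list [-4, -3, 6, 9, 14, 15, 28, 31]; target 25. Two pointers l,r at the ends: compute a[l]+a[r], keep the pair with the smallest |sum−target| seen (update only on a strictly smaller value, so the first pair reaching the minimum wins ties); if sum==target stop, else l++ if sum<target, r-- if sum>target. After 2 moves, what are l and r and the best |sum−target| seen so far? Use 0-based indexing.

[0,7] -4+31=27 d=2 * → r--
[0,6] -4+28=24 d=1 * → l++

l=1, r=6, best |Δ|=1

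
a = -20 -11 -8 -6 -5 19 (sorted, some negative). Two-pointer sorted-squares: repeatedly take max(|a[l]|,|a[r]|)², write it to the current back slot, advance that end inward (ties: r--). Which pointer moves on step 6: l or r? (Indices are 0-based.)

r

l=0 r=5: |-20|>|19| out[5]=400, l++
l=1 r=5: |-11|<=|19| out[4]=361, r--
l=1 r=4: |-11|>|-5| out[3]=121, l++
l=2 r=4: |-8|>|-5| out[2]=64, l++
l=3 r=4: |-6|>|-5| out[1]=36, l++
l=4 r=4: |-5|<=|-5| out[0]=25, r--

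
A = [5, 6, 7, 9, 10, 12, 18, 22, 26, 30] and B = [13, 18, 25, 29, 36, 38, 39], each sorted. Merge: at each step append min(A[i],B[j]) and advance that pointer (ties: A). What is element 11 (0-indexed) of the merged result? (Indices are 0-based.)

merged[11] = 26

[i=0,j=0] A[i]=5<=B[j]=13 take 5 → i++
[i=1,j=0] A[i]=6<=B[j]=13 take 6 → i++
[i=2,j=0] A[i]=7<=B[j]=13 take 7 → i++
[i=3,j=0] A[i]=9<=B[j]=13 take 9 → i++
[i=4,j=0] A[i]=10<=B[j]=13 take 10 → i++
[i=5,j=0] A[i]=12<=B[j]=13 take 12 → i++
[i=6,j=0] A[i]=18>B[j]=13 take 13 → j++
[i=6,j=1] A[i]=18<=B[j]=18 take 18 → i++
[i=7,j=1] A[i]=22>B[j]=18 take 18 → j++
[i=7,j=2] A[i]=22<=B[j]=25 take 22 → i++
[i=8,j=2] A[i]=26>B[j]=25 take 25 → j++
[i=8,j=3] A[i]=26<=B[j]=29 take 26 → i++
[i=9,j=3] A[i]=30>B[j]=29 take 29 → j++
[i=9,j=4] A[i]=30<=B[j]=36 take 30 → i++
[i=10,j=4] A done, take B[j]=36 → j++
[i=10,j=5] A done, take B[j]=38 → j++
[i=10,j=6] A done, take B[j]=39 → j++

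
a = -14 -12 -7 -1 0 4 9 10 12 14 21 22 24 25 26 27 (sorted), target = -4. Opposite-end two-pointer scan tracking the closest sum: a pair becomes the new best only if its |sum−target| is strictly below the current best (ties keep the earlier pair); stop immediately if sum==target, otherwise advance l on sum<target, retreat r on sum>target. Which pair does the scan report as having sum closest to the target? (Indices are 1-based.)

pair (-14, 10) with sum -4 (|Δ|=0)

[1,16] -14+27=13 d=17 * → r--
[1,15] -14+26=12 d=16 * → r--
[1,14] -14+25=11 d=15 * → r--
[1,13] -14+24=10 d=14 * → r--
[1,12] -14+22=8 d=12 * → r--
[1,11] -14+21=7 d=11 * → r--
[1,10] -14+14=0 d=4 * → r--
[1,9] -14+12=-2 d=2 * → r--
[1,8] -14+10=-4 d=0 * → stop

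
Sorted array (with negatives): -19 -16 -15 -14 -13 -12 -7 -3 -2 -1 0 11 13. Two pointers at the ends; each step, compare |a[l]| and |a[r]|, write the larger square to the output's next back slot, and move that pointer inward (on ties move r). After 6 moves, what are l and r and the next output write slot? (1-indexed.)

[1,13] |-19|>|13| out[13]=361 → l++
[2,13] |-16|>|13| out[12]=256 → l++
[3,13] |-15|>|13| out[11]=225 → l++
[4,13] |-14|>|13| out[10]=196 → l++
[5,13] |-13|<=|13| out[9]=169 → r--
[5,12] |-13|>|11| out[8]=169 → l++

l=6, r=12, next write slot=7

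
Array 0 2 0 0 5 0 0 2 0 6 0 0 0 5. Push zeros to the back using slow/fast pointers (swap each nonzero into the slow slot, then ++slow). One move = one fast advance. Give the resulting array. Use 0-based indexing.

[2, 5, 2, 6, 5, 0, 0, 0, 0, 0, 0, 0, 0, 0]

slow=0 fast=0: a[fast]=0, fast++
slow=0 fast=1: a[fast]=2≠0 swap→a[0]=2, slow++,fast++
slow=1 fast=2: a[fast]=0, fast++
slow=1 fast=3: a[fast]=0, fast++
slow=1 fast=4: a[fast]=5≠0 swap→a[1]=5, slow++,fast++
slow=2 fast=5: a[fast]=0, fast++
slow=2 fast=6: a[fast]=0, fast++
slow=2 fast=7: a[fast]=2≠0 swap→a[2]=2, slow++,fast++
slow=3 fast=8: a[fast]=0, fast++
slow=3 fast=9: a[fast]=6≠0 swap→a[3]=6, slow++,fast++
slow=4 fast=10: a[fast]=0, fast++
slow=4 fast=11: a[fast]=0, fast++
slow=4 fast=12: a[fast]=0, fast++
slow=4 fast=13: a[fast]=5≠0 swap→a[4]=5, slow++,fast++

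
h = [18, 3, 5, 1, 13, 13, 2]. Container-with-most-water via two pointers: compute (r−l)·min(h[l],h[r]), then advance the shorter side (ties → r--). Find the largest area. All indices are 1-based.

max area = 65

[1,7] min(18,2)*6=12 best=12 * → r--
[1,6] min(18,13)*5=65 best=65 * → r--
[1,5] min(18,13)*4=52 best=65 → r--
[1,4] min(18,1)*3=3 best=65 → r--
[1,3] min(18,5)*2=10 best=65 → r--
[1,2] min(18,3)*1=3 best=65 → r--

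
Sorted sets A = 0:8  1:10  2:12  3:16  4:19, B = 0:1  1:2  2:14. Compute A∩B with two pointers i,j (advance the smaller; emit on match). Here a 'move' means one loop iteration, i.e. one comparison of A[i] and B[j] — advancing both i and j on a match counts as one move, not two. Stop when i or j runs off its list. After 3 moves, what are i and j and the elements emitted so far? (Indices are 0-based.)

[i=0,j=0] 8>1 → j++
[i=0,j=1] 8>2 → j++
[i=0,j=2] 8<14 → i++

i=1, j=2, emitted=[]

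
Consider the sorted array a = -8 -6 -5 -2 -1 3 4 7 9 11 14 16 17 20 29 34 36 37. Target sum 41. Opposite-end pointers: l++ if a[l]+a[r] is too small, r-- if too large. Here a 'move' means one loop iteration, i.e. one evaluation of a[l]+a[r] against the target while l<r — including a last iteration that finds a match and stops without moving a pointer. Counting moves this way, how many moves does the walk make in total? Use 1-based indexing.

7 moves

[1,18] -8+37=29 <41 → l++
[2,18] -6+37=31 <41 → l++
[3,18] -5+37=32 <41 → l++
[4,18] -2+37=35 <41 → l++
[5,18] -1+37=36 <41 → l++
[6,18] 3+37=40 <41 → l++
[7,18] 4+37=41 → found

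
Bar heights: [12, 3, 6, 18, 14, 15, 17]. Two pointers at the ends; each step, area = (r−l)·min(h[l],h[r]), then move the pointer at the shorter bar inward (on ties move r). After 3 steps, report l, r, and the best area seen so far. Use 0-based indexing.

l=3, r=6, best area=72

[0,6] min(12,17)*6=72 best=72 * → l++
[1,6] min(3,17)*5=15 best=72 → l++
[2,6] min(6,17)*4=24 best=72 → l++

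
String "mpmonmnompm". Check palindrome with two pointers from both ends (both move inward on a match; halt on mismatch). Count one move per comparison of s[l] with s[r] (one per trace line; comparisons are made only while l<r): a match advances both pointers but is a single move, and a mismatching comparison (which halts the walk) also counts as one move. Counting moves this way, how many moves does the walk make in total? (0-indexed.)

5 moves

[0,10] 'm'=='m' → l++,r--
[1,9] 'p'=='p' → l++,r--
[2,8] 'm'=='m' → l++,r--
[3,7] 'o'=='o' → l++,r--
[4,6] 'n'=='n' → l++,r--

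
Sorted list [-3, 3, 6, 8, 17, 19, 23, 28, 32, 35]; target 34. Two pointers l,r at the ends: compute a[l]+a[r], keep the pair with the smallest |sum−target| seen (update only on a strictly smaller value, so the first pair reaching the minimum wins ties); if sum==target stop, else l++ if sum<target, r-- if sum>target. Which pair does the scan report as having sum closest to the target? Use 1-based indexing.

pair (6, 28) with sum 34 (|Δ|=0)

l=1 r=10: -3+35=32 d=2 *, l++
l=2 r=10: 3+35=38 d=4, r--
l=2 r=9: 3+32=35 d=1 *, r--
l=2 r=8: 3+28=31 d=3, l++
l=3 r=8: 6+28=34 d=0 *, stop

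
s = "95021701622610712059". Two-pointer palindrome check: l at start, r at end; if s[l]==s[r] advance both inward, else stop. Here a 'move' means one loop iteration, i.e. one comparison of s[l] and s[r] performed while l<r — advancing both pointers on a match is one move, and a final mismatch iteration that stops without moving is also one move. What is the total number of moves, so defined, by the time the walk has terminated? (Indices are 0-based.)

10 moves

l=0 r=19: '9'=='9', l++,r--
l=1 r=18: '5'=='5', l++,r--
l=2 r=17: '0'=='0', l++,r--
l=3 r=16: '2'=='2', l++,r--
l=4 r=15: '1'=='1', l++,r--
l=5 r=14: '7'=='7', l++,r--
l=6 r=13: '0'=='0', l++,r--
l=7 r=12: '1'=='1', l++,r--
l=8 r=11: '6'=='6', l++,r--
l=9 r=10: '2'=='2', l++,r--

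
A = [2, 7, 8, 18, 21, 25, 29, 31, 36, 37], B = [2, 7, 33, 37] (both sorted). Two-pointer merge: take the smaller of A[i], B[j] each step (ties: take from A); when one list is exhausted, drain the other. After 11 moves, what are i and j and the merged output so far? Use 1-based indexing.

i=9, j=4, merged so far=[2, 2, 7, 7, 8, 18, 21, 25, 29, 31, 33]

[i=1,j=1] A[i]=2<=B[j]=2 take 2 → i++
[i=2,j=1] A[i]=7>B[j]=2 take 2 → j++
[i=2,j=2] A[i]=7<=B[j]=7 take 7 → i++
[i=3,j=2] A[i]=8>B[j]=7 take 7 → j++
[i=3,j=3] A[i]=8<=B[j]=33 take 8 → i++
[i=4,j=3] A[i]=18<=B[j]=33 take 18 → i++
[i=5,j=3] A[i]=21<=B[j]=33 take 21 → i++
[i=6,j=3] A[i]=25<=B[j]=33 take 25 → i++
[i=7,j=3] A[i]=29<=B[j]=33 take 29 → i++
[i=8,j=3] A[i]=31<=B[j]=33 take 31 → i++
[i=9,j=3] A[i]=36>B[j]=33 take 33 → j++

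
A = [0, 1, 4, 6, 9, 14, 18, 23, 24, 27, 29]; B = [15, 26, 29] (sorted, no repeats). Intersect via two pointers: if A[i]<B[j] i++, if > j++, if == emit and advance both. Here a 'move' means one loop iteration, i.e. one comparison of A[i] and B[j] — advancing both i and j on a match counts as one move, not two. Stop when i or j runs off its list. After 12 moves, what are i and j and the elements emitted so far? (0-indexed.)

i=10, j=2, emitted=[]

i=0 j=0: 0<15, i++
i=1 j=0: 1<15, i++
i=2 j=0: 4<15, i++
i=3 j=0: 6<15, i++
i=4 j=0: 9<15, i++
i=5 j=0: 14<15, i++
i=6 j=0: 18>15, j++
i=6 j=1: 18<26, i++
i=7 j=1: 23<26, i++
i=8 j=1: 24<26, i++
i=9 j=1: 27>26, j++
i=9 j=2: 27<29, i++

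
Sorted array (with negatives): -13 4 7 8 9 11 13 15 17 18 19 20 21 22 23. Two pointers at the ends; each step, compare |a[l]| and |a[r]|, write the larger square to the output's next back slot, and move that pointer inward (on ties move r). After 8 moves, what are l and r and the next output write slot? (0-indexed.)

l=0, r=6, next write slot=6

l=0 r=14: |-13|<=|23| out[14]=529, r--
l=0 r=13: |-13|<=|22| out[13]=484, r--
l=0 r=12: |-13|<=|21| out[12]=441, r--
l=0 r=11: |-13|<=|20| out[11]=400, r--
l=0 r=10: |-13|<=|19| out[10]=361, r--
l=0 r=9: |-13|<=|18| out[9]=324, r--
l=0 r=8: |-13|<=|17| out[8]=289, r--
l=0 r=7: |-13|<=|15| out[7]=225, r--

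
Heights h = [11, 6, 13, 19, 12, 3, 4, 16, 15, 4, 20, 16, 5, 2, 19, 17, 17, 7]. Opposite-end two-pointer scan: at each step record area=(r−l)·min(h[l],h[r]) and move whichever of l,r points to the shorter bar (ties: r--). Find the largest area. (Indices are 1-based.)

max area = 221

l=1 r=18: min(11,7)*17=119 best=119 *, r--
l=1 r=17: min(11,17)*16=176 best=176 *, l++
l=2 r=17: min(6,17)*15=90 best=176, l++
l=3 r=17: min(13,17)*14=182 best=182 *, l++
l=4 r=17: min(19,17)*13=221 best=221 *, r--
l=4 r=16: min(19,17)*12=204 best=221, r--
l=4 r=15: min(19,19)*11=209 best=221, r--
l=4 r=14: min(19,2)*10=20 best=221, r--
l=4 r=13: min(19,5)*9=45 best=221, r--
l=4 r=12: min(19,16)*8=128 best=221, r--
l=4 r=11: min(19,20)*7=133 best=221, l++
l=5 r=11: min(12,20)*6=72 best=221, l++
l=6 r=11: min(3,20)*5=15 best=221, l++
l=7 r=11: min(4,20)*4=16 best=221, l++
l=8 r=11: min(16,20)*3=48 best=221, l++
l=9 r=11: min(15,20)*2=30 best=221, l++
l=10 r=11: min(4,20)*1=4 best=221, l++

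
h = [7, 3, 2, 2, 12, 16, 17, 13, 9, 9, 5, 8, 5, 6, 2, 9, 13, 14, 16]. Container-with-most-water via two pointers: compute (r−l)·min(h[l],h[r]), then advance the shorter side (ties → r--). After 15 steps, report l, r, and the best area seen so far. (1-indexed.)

l=1 r=19: min(7,16)*18=126 best=126 *, l++
l=2 r=19: min(3,16)*17=51 best=126, l++
l=3 r=19: min(2,16)*16=32 best=126, l++
l=4 r=19: min(2,16)*15=30 best=126, l++
l=5 r=19: min(12,16)*14=168 best=168 *, l++
l=6 r=19: min(16,16)*13=208 best=208 *, r--
l=6 r=18: min(16,14)*12=168 best=208, r--
l=6 r=17: min(16,13)*11=143 best=208, r--
l=6 r=16: min(16,9)*10=90 best=208, r--
l=6 r=15: min(16,2)*9=18 best=208, r--
l=6 r=14: min(16,6)*8=48 best=208, r--
l=6 r=13: min(16,5)*7=35 best=208, r--
l=6 r=12: min(16,8)*6=48 best=208, r--
l=6 r=11: min(16,5)*5=25 best=208, r--
l=6 r=10: min(16,9)*4=36 best=208, r--

l=6, r=9, best area=208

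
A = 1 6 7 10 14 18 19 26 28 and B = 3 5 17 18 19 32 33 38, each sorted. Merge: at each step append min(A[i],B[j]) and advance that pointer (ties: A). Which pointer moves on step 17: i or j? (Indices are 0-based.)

i=0 j=0: A[i]=1<=B[j]=3 take 1, i++
i=1 j=0: A[i]=6>B[j]=3 take 3, j++
i=1 j=1: A[i]=6>B[j]=5 take 5, j++
i=1 j=2: A[i]=6<=B[j]=17 take 6, i++
i=2 j=2: A[i]=7<=B[j]=17 take 7, i++
i=3 j=2: A[i]=10<=B[j]=17 take 10, i++
i=4 j=2: A[i]=14<=B[j]=17 take 14, i++
i=5 j=2: A[i]=18>B[j]=17 take 17, j++
i=5 j=3: A[i]=18<=B[j]=18 take 18, i++
i=6 j=3: A[i]=19>B[j]=18 take 18, j++
i=6 j=4: A[i]=19<=B[j]=19 take 19, i++
i=7 j=4: A[i]=26>B[j]=19 take 19, j++
i=7 j=5: A[i]=26<=B[j]=32 take 26, i++
i=8 j=5: A[i]=28<=B[j]=32 take 28, i++
i=9 j=5: A done, take B[j]=32, j++
i=9 j=6: A done, take B[j]=33, j++
i=9 j=7: A done, take B[j]=38, j++

j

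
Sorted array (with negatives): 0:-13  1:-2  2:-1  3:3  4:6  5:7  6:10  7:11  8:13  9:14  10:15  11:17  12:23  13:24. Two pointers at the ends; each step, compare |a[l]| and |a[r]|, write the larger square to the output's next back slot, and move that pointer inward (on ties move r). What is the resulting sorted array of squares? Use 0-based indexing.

[0,13] |-13|<=|24| out[13]=576 → r--
[0,12] |-13|<=|23| out[12]=529 → r--
[0,11] |-13|<=|17| out[11]=289 → r--
[0,10] |-13|<=|15| out[10]=225 → r--
[0,9] |-13|<=|14| out[9]=196 → r--
[0,8] |-13|<=|13| out[8]=169 → r--
[0,7] |-13|>|11| out[7]=169 → l++
[1,7] |-2|<=|11| out[6]=121 → r--
[1,6] |-2|<=|10| out[5]=100 → r--
[1,5] |-2|<=|7| out[4]=49 → r--
[1,4] |-2|<=|6| out[3]=36 → r--
[1,3] |-2|<=|3| out[2]=9 → r--
[1,2] |-2|>|-1| out[1]=4 → l++
[2,2] |-1|<=|-1| out[0]=1 → r--

[1, 4, 9, 36, 49, 100, 121, 169, 169, 196, 225, 289, 529, 576]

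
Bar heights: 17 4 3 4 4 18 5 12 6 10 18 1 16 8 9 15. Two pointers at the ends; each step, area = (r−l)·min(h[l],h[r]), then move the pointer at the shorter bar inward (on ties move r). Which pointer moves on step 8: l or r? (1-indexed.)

l

l=1 r=16: min(17,15)*15=225 best=225 *, r--
l=1 r=15: min(17,9)*14=126 best=225, r--
l=1 r=14: min(17,8)*13=104 best=225, r--
l=1 r=13: min(17,16)*12=192 best=225, r--
l=1 r=12: min(17,1)*11=11 best=225, r--
l=1 r=11: min(17,18)*10=170 best=225, l++
l=2 r=11: min(4,18)*9=36 best=225, l++
l=3 r=11: min(3,18)*8=24 best=225, l++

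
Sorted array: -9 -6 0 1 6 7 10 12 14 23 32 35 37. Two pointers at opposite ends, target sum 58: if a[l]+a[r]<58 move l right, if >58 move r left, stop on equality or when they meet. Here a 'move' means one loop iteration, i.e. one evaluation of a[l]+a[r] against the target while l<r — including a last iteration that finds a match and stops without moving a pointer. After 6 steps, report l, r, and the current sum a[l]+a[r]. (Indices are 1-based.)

l=7, r=13, sum=47

[1,13] -9+37=28 <58 → l++
[2,13] -6+37=31 <58 → l++
[3,13] 0+37=37 <58 → l++
[4,13] 1+37=38 <58 → l++
[5,13] 6+37=43 <58 → l++
[6,13] 7+37=44 <58 → l++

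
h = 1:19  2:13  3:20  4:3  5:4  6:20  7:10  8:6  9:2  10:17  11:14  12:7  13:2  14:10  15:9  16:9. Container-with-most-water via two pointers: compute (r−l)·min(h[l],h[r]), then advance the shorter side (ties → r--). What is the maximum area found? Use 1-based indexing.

l=1 r=16: min(19,9)*15=135 best=135 *, r--
l=1 r=15: min(19,9)*14=126 best=135, r--
l=1 r=14: min(19,10)*13=130 best=135, r--
l=1 r=13: min(19,2)*12=24 best=135, r--
l=1 r=12: min(19,7)*11=77 best=135, r--
l=1 r=11: min(19,14)*10=140 best=140 *, r--
l=1 r=10: min(19,17)*9=153 best=153 *, r--
l=1 r=9: min(19,2)*8=16 best=153, r--
l=1 r=8: min(19,6)*7=42 best=153, r--
l=1 r=7: min(19,10)*6=60 best=153, r--
l=1 r=6: min(19,20)*5=95 best=153, l++
l=2 r=6: min(13,20)*4=52 best=153, l++
l=3 r=6: min(20,20)*3=60 best=153, r--
l=3 r=5: min(20,4)*2=8 best=153, r--
l=3 r=4: min(20,3)*1=3 best=153, r--

max area = 153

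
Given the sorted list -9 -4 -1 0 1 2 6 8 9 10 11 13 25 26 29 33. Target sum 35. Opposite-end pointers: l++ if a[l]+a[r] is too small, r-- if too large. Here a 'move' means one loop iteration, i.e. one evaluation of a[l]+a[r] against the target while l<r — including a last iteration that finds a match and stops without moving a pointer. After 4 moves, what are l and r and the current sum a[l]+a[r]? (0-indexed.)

l=0 r=15: -9+33=24 <35, l++
l=1 r=15: -4+33=29 <35, l++
l=2 r=15: -1+33=32 <35, l++
l=3 r=15: 0+33=33 <35, l++

l=4, r=15, sum=34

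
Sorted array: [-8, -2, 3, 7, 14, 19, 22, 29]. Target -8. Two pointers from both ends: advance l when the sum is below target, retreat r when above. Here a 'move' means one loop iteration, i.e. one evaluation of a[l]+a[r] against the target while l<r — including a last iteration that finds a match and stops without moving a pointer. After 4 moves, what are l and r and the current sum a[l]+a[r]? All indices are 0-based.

l=0, r=3, sum=-1

l=0 r=7: -8+29=21 >-8, r--
l=0 r=6: -8+22=14 >-8, r--
l=0 r=5: -8+19=11 >-8, r--
l=0 r=4: -8+14=6 >-8, r--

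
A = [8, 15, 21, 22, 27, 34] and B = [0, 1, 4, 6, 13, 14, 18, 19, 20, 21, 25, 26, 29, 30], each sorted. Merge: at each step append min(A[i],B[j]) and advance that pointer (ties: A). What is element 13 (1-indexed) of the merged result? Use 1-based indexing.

i=1 j=1: A[i]=8>B[j]=0 take 0, j++
i=1 j=2: A[i]=8>B[j]=1 take 1, j++
i=1 j=3: A[i]=8>B[j]=4 take 4, j++
i=1 j=4: A[i]=8>B[j]=6 take 6, j++
i=1 j=5: A[i]=8<=B[j]=13 take 8, i++
i=2 j=5: A[i]=15>B[j]=13 take 13, j++
i=2 j=6: A[i]=15>B[j]=14 take 14, j++
i=2 j=7: A[i]=15<=B[j]=18 take 15, i++
i=3 j=7: A[i]=21>B[j]=18 take 18, j++
i=3 j=8: A[i]=21>B[j]=19 take 19, j++
i=3 j=9: A[i]=21>B[j]=20 take 20, j++
i=3 j=10: A[i]=21<=B[j]=21 take 21, i++
i=4 j=10: A[i]=22>B[j]=21 take 21, j++
i=4 j=11: A[i]=22<=B[j]=25 take 22, i++
i=5 j=11: A[i]=27>B[j]=25 take 25, j++
i=5 j=12: A[i]=27>B[j]=26 take 26, j++
i=5 j=13: A[i]=27<=B[j]=29 take 27, i++
i=6 j=13: A[i]=34>B[j]=29 take 29, j++
i=6 j=14: A[i]=34>B[j]=30 take 30, j++
i=6 j=15: B done, take A[i]=34, i++

merged[13] = 21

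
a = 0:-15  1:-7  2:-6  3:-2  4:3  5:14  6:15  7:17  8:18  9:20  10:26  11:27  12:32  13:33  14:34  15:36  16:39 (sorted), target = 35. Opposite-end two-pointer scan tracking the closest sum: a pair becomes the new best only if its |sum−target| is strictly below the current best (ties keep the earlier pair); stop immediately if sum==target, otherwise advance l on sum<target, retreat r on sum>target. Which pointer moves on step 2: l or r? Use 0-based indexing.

[0,16] -15+39=24 d=11 * → l++
[1,16] -7+39=32 d=3 * → l++

l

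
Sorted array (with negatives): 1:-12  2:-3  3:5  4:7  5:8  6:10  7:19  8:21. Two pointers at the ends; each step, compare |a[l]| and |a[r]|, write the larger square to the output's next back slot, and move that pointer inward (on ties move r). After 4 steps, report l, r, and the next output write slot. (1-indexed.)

l=1 r=8: |-12|<=|21| out[8]=441, r--
l=1 r=7: |-12|<=|19| out[7]=361, r--
l=1 r=6: |-12|>|10| out[6]=144, l++
l=2 r=6: |-3|<=|10| out[5]=100, r--

l=2, r=5, next write slot=4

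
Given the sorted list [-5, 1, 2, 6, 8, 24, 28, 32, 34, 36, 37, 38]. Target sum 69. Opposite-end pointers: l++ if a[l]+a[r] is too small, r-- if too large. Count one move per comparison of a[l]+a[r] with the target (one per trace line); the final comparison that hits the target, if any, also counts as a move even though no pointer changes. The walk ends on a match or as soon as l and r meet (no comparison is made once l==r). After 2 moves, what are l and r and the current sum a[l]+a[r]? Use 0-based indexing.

[0,11] -5+38=33 <69 → l++
[1,11] 1+38=39 <69 → l++

l=2, r=11, sum=40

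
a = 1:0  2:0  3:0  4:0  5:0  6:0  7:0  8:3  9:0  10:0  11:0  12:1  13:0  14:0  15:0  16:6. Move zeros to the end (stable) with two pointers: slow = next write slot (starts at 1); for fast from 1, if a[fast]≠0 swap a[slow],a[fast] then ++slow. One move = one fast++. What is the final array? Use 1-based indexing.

(s=1,f=1) a[fast]=0 → fast++
(s=1,f=2) a[fast]=0 → fast++
(s=1,f=3) a[fast]=0 → fast++
(s=1,f=4) a[fast]=0 → fast++
(s=1,f=5) a[fast]=0 → fast++
(s=1,f=6) a[fast]=0 → fast++
(s=1,f=7) a[fast]=0 → fast++
(s=1,f=8) a[fast]=3≠0 swap→a[1]=3 → slow++,fast++
(s=2,f=9) a[fast]=0 → fast++
(s=2,f=10) a[fast]=0 → fast++
(s=2,f=11) a[fast]=0 → fast++
(s=2,f=12) a[fast]=1≠0 swap→a[2]=1 → slow++,fast++
(s=3,f=13) a[fast]=0 → fast++
(s=3,f=14) a[fast]=0 → fast++
(s=3,f=15) a[fast]=0 → fast++
(s=3,f=16) a[fast]=6≠0 swap→a[3]=6 → slow++,fast++

[3, 1, 6, 0, 0, 0, 0, 0, 0, 0, 0, 0, 0, 0, 0, 0]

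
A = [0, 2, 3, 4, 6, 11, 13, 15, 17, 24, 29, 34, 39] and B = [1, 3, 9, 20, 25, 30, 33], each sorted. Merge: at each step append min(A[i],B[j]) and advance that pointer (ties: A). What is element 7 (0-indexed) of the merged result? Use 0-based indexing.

merged[7] = 9

[i=0,j=0] A[i]=0<=B[j]=1 take 0 → i++
[i=1,j=0] A[i]=2>B[j]=1 take 1 → j++
[i=1,j=1] A[i]=2<=B[j]=3 take 2 → i++
[i=2,j=1] A[i]=3<=B[j]=3 take 3 → i++
[i=3,j=1] A[i]=4>B[j]=3 take 3 → j++
[i=3,j=2] A[i]=4<=B[j]=9 take 4 → i++
[i=4,j=2] A[i]=6<=B[j]=9 take 6 → i++
[i=5,j=2] A[i]=11>B[j]=9 take 9 → j++
[i=5,j=3] A[i]=11<=B[j]=20 take 11 → i++
[i=6,j=3] A[i]=13<=B[j]=20 take 13 → i++
[i=7,j=3] A[i]=15<=B[j]=20 take 15 → i++
[i=8,j=3] A[i]=17<=B[j]=20 take 17 → i++
[i=9,j=3] A[i]=24>B[j]=20 take 20 → j++
[i=9,j=4] A[i]=24<=B[j]=25 take 24 → i++
[i=10,j=4] A[i]=29>B[j]=25 take 25 → j++
[i=10,j=5] A[i]=29<=B[j]=30 take 29 → i++
[i=11,j=5] A[i]=34>B[j]=30 take 30 → j++
[i=11,j=6] A[i]=34>B[j]=33 take 33 → j++
[i=11,j=7] B done, take A[i]=34 → i++
[i=12,j=7] B done, take A[i]=39 → i++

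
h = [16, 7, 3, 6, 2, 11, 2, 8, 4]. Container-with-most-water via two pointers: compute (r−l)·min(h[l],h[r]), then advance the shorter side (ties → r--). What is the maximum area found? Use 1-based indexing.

max area = 56

l=1 r=9: min(16,4)*8=32 best=32 *, r--
l=1 r=8: min(16,8)*7=56 best=56 *, r--
l=1 r=7: min(16,2)*6=12 best=56, r--
l=1 r=6: min(16,11)*5=55 best=56, r--
l=1 r=5: min(16,2)*4=8 best=56, r--
l=1 r=4: min(16,6)*3=18 best=56, r--
l=1 r=3: min(16,3)*2=6 best=56, r--
l=1 r=2: min(16,7)*1=7 best=56, r--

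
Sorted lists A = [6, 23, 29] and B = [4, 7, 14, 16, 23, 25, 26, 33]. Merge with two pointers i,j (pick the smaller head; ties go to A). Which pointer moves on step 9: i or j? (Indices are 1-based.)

[i=1,j=1] A[i]=6>B[j]=4 take 4 → j++
[i=1,j=2] A[i]=6<=B[j]=7 take 6 → i++
[i=2,j=2] A[i]=23>B[j]=7 take 7 → j++
[i=2,j=3] A[i]=23>B[j]=14 take 14 → j++
[i=2,j=4] A[i]=23>B[j]=16 take 16 → j++
[i=2,j=5] A[i]=23<=B[j]=23 take 23 → i++
[i=3,j=5] A[i]=29>B[j]=23 take 23 → j++
[i=3,j=6] A[i]=29>B[j]=25 take 25 → j++
[i=3,j=7] A[i]=29>B[j]=26 take 26 → j++

j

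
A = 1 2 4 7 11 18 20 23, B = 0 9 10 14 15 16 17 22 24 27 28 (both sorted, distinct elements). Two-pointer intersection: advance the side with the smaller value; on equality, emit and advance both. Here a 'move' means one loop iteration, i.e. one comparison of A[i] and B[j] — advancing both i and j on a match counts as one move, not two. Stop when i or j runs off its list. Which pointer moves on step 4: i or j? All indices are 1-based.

i

i=1 j=1: 1>0, j++
i=1 j=2: 1<9, i++
i=2 j=2: 2<9, i++
i=3 j=2: 4<9, i++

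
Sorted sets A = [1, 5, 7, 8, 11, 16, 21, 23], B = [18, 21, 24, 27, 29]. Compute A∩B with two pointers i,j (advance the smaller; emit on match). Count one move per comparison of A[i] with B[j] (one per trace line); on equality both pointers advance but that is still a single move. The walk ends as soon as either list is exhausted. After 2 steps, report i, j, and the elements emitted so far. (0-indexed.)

i=2, j=0, emitted=[]

i=0 j=0: 1<18, i++
i=1 j=0: 5<18, i++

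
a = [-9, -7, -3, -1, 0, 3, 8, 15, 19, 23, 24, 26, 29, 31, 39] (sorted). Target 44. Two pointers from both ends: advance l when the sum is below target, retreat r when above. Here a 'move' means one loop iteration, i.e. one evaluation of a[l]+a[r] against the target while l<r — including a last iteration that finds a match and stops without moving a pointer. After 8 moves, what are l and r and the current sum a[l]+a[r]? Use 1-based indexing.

l=8, r=14, sum=46

[1,15] -9+39=30 <44 → l++
[2,15] -7+39=32 <44 → l++
[3,15] -3+39=36 <44 → l++
[4,15] -1+39=38 <44 → l++
[5,15] 0+39=39 <44 → l++
[6,15] 3+39=42 <44 → l++
[7,15] 8+39=47 >44 → r--
[7,14] 8+31=39 <44 → l++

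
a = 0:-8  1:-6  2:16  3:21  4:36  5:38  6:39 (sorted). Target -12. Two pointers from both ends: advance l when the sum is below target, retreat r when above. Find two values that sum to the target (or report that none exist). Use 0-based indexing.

l=0 r=6: -8+39=31 >-12, r--
l=0 r=5: -8+38=30 >-12, r--
l=0 r=4: -8+36=28 >-12, r--
l=0 r=3: -8+21=13 >-12, r--
l=0 r=2: -8+16=8 >-12, r--
l=0 r=1: -8+-6=-14 <-12, l++

no pair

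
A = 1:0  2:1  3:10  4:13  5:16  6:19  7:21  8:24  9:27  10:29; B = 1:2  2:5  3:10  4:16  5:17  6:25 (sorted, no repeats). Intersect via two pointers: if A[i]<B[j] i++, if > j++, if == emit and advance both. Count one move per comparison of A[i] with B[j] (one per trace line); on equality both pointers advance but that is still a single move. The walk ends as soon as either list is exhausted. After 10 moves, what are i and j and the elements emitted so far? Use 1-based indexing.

i=8, j=6, emitted=[10, 16]

[i=1,j=1] 0<2 → i++
[i=2,j=1] 1<2 → i++
[i=3,j=1] 10>2 → j++
[i=3,j=2] 10>5 → j++
[i=3,j=3] 10==10 emit → i++,j++
[i=4,j=4] 13<16 → i++
[i=5,j=4] 16==16 emit → i++,j++
[i=6,j=5] 19>17 → j++
[i=6,j=6] 19<25 → i++
[i=7,j=6] 21<25 → i++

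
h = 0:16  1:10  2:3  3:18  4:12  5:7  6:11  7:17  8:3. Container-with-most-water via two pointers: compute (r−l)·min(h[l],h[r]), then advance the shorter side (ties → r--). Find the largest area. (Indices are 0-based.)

max area = 112

l=0 r=8: min(16,3)*8=24 best=24 *, r--
l=0 r=7: min(16,17)*7=112 best=112 *, l++
l=1 r=7: min(10,17)*6=60 best=112, l++
l=2 r=7: min(3,17)*5=15 best=112, l++
l=3 r=7: min(18,17)*4=68 best=112, r--
l=3 r=6: min(18,11)*3=33 best=112, r--
l=3 r=5: min(18,7)*2=14 best=112, r--
l=3 r=4: min(18,12)*1=12 best=112, r--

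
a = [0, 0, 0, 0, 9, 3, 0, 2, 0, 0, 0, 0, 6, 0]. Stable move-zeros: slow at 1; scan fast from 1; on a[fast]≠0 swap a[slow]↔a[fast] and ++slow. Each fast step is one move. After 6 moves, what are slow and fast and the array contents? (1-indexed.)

slow=3, fast=7, a=[9, 3, 0, 0, 0, 0, 0, 2, 0, 0, 0, 0, 6, 0]

slow=1 fast=1: a[fast]=0, fast++
slow=1 fast=2: a[fast]=0, fast++
slow=1 fast=3: a[fast]=0, fast++
slow=1 fast=4: a[fast]=0, fast++
slow=1 fast=5: a[fast]=9≠0 swap→a[1]=9, slow++,fast++
slow=2 fast=6: a[fast]=3≠0 swap→a[2]=3, slow++,fast++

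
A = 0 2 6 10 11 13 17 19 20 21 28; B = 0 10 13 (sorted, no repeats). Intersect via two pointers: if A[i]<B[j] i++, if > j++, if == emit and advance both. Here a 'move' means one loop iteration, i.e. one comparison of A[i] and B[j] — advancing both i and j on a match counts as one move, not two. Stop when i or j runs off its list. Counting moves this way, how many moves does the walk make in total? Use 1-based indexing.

6 moves

i=1 j=1: 0==0 emit, i++,j++
i=2 j=2: 2<10, i++
i=3 j=2: 6<10, i++
i=4 j=2: 10==10 emit, i++,j++
i=5 j=3: 11<13, i++
i=6 j=3: 13==13 emit, i++,j++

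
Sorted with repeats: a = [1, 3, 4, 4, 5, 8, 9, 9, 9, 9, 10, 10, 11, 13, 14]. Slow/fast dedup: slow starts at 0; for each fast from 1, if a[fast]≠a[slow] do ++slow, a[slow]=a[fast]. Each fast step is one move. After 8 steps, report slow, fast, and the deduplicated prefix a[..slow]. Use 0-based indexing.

slow=0 fast=1: a[fast]=3≠a[slow]=1 write a[1]=3, slow++,fast++
slow=1 fast=2: a[fast]=4≠a[slow]=3 write a[2]=4, slow++,fast++
slow=2 fast=3: a[fast]=4=a[slow] dup, fast++
slow=2 fast=4: a[fast]=5≠a[slow]=4 write a[3]=5, slow++,fast++
slow=3 fast=5: a[fast]=8≠a[slow]=5 write a[4]=8, slow++,fast++
slow=4 fast=6: a[fast]=9≠a[slow]=8 write a[5]=9, slow++,fast++
slow=5 fast=7: a[fast]=9=a[slow] dup, fast++
slow=5 fast=8: a[fast]=9=a[slow] dup, fast++

slow=5, fast=9, prefix=[1, 3, 4, 5, 8, 9]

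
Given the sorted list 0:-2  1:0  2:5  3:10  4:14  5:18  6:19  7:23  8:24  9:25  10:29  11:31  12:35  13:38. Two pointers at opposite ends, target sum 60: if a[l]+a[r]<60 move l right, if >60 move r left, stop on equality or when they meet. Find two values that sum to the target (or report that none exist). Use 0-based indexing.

[0,13] -2+38=36 <60 → l++
[1,13] 0+38=38 <60 → l++
[2,13] 5+38=43 <60 → l++
[3,13] 10+38=48 <60 → l++
[4,13] 14+38=52 <60 → l++
[5,13] 18+38=56 <60 → l++
[6,13] 19+38=57 <60 → l++
[7,13] 23+38=61 >60 → r--
[7,12] 23+35=58 <60 → l++
[8,12] 24+35=59 <60 → l++
[9,12] 25+35=60 → found

(25, 35)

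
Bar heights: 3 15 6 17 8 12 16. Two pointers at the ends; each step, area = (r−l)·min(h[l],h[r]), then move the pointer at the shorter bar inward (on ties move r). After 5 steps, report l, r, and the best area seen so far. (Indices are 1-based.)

[1,7] min(3,16)*6=18 best=18 * → l++
[2,7] min(15,16)*5=75 best=75 * → l++
[3,7] min(6,16)*4=24 best=75 → l++
[4,7] min(17,16)*3=48 best=75 → r--
[4,6] min(17,12)*2=24 best=75 → r--

l=4, r=5, best area=75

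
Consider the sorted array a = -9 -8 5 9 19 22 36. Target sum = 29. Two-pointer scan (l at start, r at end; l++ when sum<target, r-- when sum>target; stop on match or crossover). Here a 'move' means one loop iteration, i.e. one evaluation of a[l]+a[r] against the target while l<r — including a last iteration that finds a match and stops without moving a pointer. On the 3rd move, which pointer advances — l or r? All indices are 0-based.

l=0 r=6: -9+36=27 <29, l++
l=1 r=6: -8+36=28 <29, l++
l=2 r=6: 5+36=41 >29, r--

r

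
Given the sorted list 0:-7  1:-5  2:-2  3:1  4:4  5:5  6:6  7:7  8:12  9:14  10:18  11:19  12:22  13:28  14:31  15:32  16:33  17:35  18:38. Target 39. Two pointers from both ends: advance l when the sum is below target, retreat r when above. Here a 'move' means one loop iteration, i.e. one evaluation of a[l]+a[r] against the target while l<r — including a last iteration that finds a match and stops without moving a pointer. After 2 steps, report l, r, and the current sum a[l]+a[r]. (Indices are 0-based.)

l=0 r=18: -7+38=31 <39, l++
l=1 r=18: -5+38=33 <39, l++

l=2, r=18, sum=36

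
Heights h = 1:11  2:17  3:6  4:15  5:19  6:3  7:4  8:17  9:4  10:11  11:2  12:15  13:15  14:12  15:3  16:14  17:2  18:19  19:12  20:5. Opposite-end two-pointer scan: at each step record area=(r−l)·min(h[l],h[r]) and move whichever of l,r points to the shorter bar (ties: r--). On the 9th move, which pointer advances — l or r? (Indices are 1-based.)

[1,20] min(11,5)*19=95 best=95 * → r--
[1,19] min(11,12)*18=198 best=198 * → l++
[2,19] min(17,12)*17=204 best=204 * → r--
[2,18] min(17,19)*16=272 best=272 * → l++
[3,18] min(6,19)*15=90 best=272 → l++
[4,18] min(15,19)*14=210 best=272 → l++
[5,18] min(19,19)*13=247 best=272 → r--
[5,17] min(19,2)*12=24 best=272 → r--
[5,16] min(19,14)*11=154 best=272 → r--

r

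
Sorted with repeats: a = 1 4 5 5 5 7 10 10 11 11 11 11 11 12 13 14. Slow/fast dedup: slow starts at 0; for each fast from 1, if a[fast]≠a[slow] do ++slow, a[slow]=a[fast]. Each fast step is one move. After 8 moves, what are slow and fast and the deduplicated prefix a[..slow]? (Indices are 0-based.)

slow=5, fast=9, prefix=[1, 4, 5, 7, 10, 11]

slow=0 fast=1: a[fast]=4≠a[slow]=1 write a[1]=4, slow++,fast++
slow=1 fast=2: a[fast]=5≠a[slow]=4 write a[2]=5, slow++,fast++
slow=2 fast=3: a[fast]=5=a[slow] dup, fast++
slow=2 fast=4: a[fast]=5=a[slow] dup, fast++
slow=2 fast=5: a[fast]=7≠a[slow]=5 write a[3]=7, slow++,fast++
slow=3 fast=6: a[fast]=10≠a[slow]=7 write a[4]=10, slow++,fast++
slow=4 fast=7: a[fast]=10=a[slow] dup, fast++
slow=4 fast=8: a[fast]=11≠a[slow]=10 write a[5]=11, slow++,fast++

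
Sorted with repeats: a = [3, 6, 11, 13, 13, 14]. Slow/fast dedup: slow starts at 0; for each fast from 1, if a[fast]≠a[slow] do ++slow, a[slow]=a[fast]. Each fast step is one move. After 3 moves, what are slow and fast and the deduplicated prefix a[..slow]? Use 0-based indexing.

(s=0,f=1) a[fast]=6≠a[slow]=3 write a[1]=6 → slow++,fast++
(s=1,f=2) a[fast]=11≠a[slow]=6 write a[2]=11 → slow++,fast++
(s=2,f=3) a[fast]=13≠a[slow]=11 write a[3]=13 → slow++,fast++

slow=3, fast=4, prefix=[3, 6, 11, 13]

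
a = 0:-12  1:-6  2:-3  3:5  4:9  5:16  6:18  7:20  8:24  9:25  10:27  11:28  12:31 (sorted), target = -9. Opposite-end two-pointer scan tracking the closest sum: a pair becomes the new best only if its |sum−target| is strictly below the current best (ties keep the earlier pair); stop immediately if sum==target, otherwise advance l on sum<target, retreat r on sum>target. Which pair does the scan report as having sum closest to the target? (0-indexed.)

l=0 r=12: -12+31=19 d=28 *, r--
l=0 r=11: -12+28=16 d=25 *, r--
l=0 r=10: -12+27=15 d=24 *, r--
l=0 r=9: -12+25=13 d=22 *, r--
l=0 r=8: -12+24=12 d=21 *, r--
l=0 r=7: -12+20=8 d=17 *, r--
l=0 r=6: -12+18=6 d=15 *, r--
l=0 r=5: -12+16=4 d=13 *, r--
l=0 r=4: -12+9=-3 d=6 *, r--
l=0 r=3: -12+5=-7 d=2 *, r--
l=0 r=2: -12+-3=-15 d=6, l++
l=1 r=2: -6+-3=-9 d=0 *, stop

pair (-6, -3) with sum -9 (|Δ|=0)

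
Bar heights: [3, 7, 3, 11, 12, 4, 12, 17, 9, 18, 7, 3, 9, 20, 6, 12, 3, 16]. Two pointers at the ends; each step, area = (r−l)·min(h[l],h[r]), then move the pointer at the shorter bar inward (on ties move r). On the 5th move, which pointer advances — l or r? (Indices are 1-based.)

l

[1,18] min(3,16)*17=51 best=51 * → l++
[2,18] min(7,16)*16=112 best=112 * → l++
[3,18] min(3,16)*15=45 best=112 → l++
[4,18] min(11,16)*14=154 best=154 * → l++
[5,18] min(12,16)*13=156 best=156 * → l++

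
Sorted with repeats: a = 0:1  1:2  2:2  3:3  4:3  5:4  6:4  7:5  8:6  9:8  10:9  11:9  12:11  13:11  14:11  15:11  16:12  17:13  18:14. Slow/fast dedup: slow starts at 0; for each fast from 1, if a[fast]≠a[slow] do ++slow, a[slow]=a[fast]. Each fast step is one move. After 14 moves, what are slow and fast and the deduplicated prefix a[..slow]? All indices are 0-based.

slow=0 fast=1: a[fast]=2≠a[slow]=1 write a[1]=2, slow++,fast++
slow=1 fast=2: a[fast]=2=a[slow] dup, fast++
slow=1 fast=3: a[fast]=3≠a[slow]=2 write a[2]=3, slow++,fast++
slow=2 fast=4: a[fast]=3=a[slow] dup, fast++
slow=2 fast=5: a[fast]=4≠a[slow]=3 write a[3]=4, slow++,fast++
slow=3 fast=6: a[fast]=4=a[slow] dup, fast++
slow=3 fast=7: a[fast]=5≠a[slow]=4 write a[4]=5, slow++,fast++
slow=4 fast=8: a[fast]=6≠a[slow]=5 write a[5]=6, slow++,fast++
slow=5 fast=9: a[fast]=8≠a[slow]=6 write a[6]=8, slow++,fast++
slow=6 fast=10: a[fast]=9≠a[slow]=8 write a[7]=9, slow++,fast++
slow=7 fast=11: a[fast]=9=a[slow] dup, fast++
slow=7 fast=12: a[fast]=11≠a[slow]=9 write a[8]=11, slow++,fast++
slow=8 fast=13: a[fast]=11=a[slow] dup, fast++
slow=8 fast=14: a[fast]=11=a[slow] dup, fast++

slow=8, fast=15, prefix=[1, 2, 3, 4, 5, 6, 8, 9, 11]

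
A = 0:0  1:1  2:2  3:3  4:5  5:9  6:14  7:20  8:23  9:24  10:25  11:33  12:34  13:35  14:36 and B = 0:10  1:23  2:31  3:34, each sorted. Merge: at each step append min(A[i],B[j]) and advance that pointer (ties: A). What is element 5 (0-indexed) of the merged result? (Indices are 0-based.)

i=0 j=0: A[i]=0<=B[j]=10 take 0, i++
i=1 j=0: A[i]=1<=B[j]=10 take 1, i++
i=2 j=0: A[i]=2<=B[j]=10 take 2, i++
i=3 j=0: A[i]=3<=B[j]=10 take 3, i++
i=4 j=0: A[i]=5<=B[j]=10 take 5, i++
i=5 j=0: A[i]=9<=B[j]=10 take 9, i++
i=6 j=0: A[i]=14>B[j]=10 take 10, j++
i=6 j=1: A[i]=14<=B[j]=23 take 14, i++
i=7 j=1: A[i]=20<=B[j]=23 take 20, i++
i=8 j=1: A[i]=23<=B[j]=23 take 23, i++
i=9 j=1: A[i]=24>B[j]=23 take 23, j++
i=9 j=2: A[i]=24<=B[j]=31 take 24, i++
i=10 j=2: A[i]=25<=B[j]=31 take 25, i++
i=11 j=2: A[i]=33>B[j]=31 take 31, j++
i=11 j=3: A[i]=33<=B[j]=34 take 33, i++
i=12 j=3: A[i]=34<=B[j]=34 take 34, i++
i=13 j=3: A[i]=35>B[j]=34 take 34, j++
i=13 j=4: B done, take A[i]=35, i++
i=14 j=4: B done, take A[i]=36, i++

merged[5] = 9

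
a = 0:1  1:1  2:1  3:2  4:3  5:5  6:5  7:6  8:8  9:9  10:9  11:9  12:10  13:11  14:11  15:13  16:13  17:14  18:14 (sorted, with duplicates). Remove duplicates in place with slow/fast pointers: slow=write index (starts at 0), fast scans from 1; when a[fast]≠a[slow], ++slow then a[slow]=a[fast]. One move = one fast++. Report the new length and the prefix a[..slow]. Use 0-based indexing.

length 11; prefix = [1, 2, 3, 5, 6, 8, 9, 10, 11, 13, 14]

(s=0,f=1) a[fast]=1=a[slow] dup → fast++
(s=0,f=2) a[fast]=1=a[slow] dup → fast++
(s=0,f=3) a[fast]=2≠a[slow]=1 write a[1]=2 → slow++,fast++
(s=1,f=4) a[fast]=3≠a[slow]=2 write a[2]=3 → slow++,fast++
(s=2,f=5) a[fast]=5≠a[slow]=3 write a[3]=5 → slow++,fast++
(s=3,f=6) a[fast]=5=a[slow] dup → fast++
(s=3,f=7) a[fast]=6≠a[slow]=5 write a[4]=6 → slow++,fast++
(s=4,f=8) a[fast]=8≠a[slow]=6 write a[5]=8 → slow++,fast++
(s=5,f=9) a[fast]=9≠a[slow]=8 write a[6]=9 → slow++,fast++
(s=6,f=10) a[fast]=9=a[slow] dup → fast++
(s=6,f=11) a[fast]=9=a[slow] dup → fast++
(s=6,f=12) a[fast]=10≠a[slow]=9 write a[7]=10 → slow++,fast++
(s=7,f=13) a[fast]=11≠a[slow]=10 write a[8]=11 → slow++,fast++
(s=8,f=14) a[fast]=11=a[slow] dup → fast++
(s=8,f=15) a[fast]=13≠a[slow]=11 write a[9]=13 → slow++,fast++
(s=9,f=16) a[fast]=13=a[slow] dup → fast++
(s=9,f=17) a[fast]=14≠a[slow]=13 write a[10]=14 → slow++,fast++
(s=10,f=18) a[fast]=14=a[slow] dup → fast++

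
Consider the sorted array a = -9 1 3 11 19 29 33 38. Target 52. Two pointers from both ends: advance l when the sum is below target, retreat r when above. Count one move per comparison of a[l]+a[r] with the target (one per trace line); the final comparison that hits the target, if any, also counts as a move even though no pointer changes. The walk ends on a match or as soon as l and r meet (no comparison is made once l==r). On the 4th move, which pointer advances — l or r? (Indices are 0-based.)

l

[0,7] -9+38=29 <52 → l++
[1,7] 1+38=39 <52 → l++
[2,7] 3+38=41 <52 → l++
[3,7] 11+38=49 <52 → l++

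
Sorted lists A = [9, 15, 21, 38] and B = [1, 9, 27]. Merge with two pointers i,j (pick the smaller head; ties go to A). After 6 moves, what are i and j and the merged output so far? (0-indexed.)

i=0 j=0: A[i]=9>B[j]=1 take 1, j++
i=0 j=1: A[i]=9<=B[j]=9 take 9, i++
i=1 j=1: A[i]=15>B[j]=9 take 9, j++
i=1 j=2: A[i]=15<=B[j]=27 take 15, i++
i=2 j=2: A[i]=21<=B[j]=27 take 21, i++
i=3 j=2: A[i]=38>B[j]=27 take 27, j++

i=3, j=3, merged so far=[1, 9, 9, 15, 21, 27]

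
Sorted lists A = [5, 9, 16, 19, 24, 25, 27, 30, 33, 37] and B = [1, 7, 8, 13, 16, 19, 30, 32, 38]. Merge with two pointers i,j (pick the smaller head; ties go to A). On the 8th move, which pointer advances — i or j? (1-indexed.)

[i=1,j=1] A[i]=5>B[j]=1 take 1 → j++
[i=1,j=2] A[i]=5<=B[j]=7 take 5 → i++
[i=2,j=2] A[i]=9>B[j]=7 take 7 → j++
[i=2,j=3] A[i]=9>B[j]=8 take 8 → j++
[i=2,j=4] A[i]=9<=B[j]=13 take 9 → i++
[i=3,j=4] A[i]=16>B[j]=13 take 13 → j++
[i=3,j=5] A[i]=16<=B[j]=16 take 16 → i++
[i=4,j=5] A[i]=19>B[j]=16 take 16 → j++

j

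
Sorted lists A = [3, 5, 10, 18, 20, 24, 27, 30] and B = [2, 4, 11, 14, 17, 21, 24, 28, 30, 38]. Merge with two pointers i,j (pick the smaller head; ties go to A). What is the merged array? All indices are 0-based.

i=0 j=0: A[i]=3>B[j]=2 take 2, j++
i=0 j=1: A[i]=3<=B[j]=4 take 3, i++
i=1 j=1: A[i]=5>B[j]=4 take 4, j++
i=1 j=2: A[i]=5<=B[j]=11 take 5, i++
i=2 j=2: A[i]=10<=B[j]=11 take 10, i++
i=3 j=2: A[i]=18>B[j]=11 take 11, j++
i=3 j=3: A[i]=18>B[j]=14 take 14, j++
i=3 j=4: A[i]=18>B[j]=17 take 17, j++
i=3 j=5: A[i]=18<=B[j]=21 take 18, i++
i=4 j=5: A[i]=20<=B[j]=21 take 20, i++
i=5 j=5: A[i]=24>B[j]=21 take 21, j++
i=5 j=6: A[i]=24<=B[j]=24 take 24, i++
i=6 j=6: A[i]=27>B[j]=24 take 24, j++
i=6 j=7: A[i]=27<=B[j]=28 take 27, i++
i=7 j=7: A[i]=30>B[j]=28 take 28, j++
i=7 j=8: A[i]=30<=B[j]=30 take 30, i++
i=8 j=8: A done, take B[j]=30, j++
i=8 j=9: A done, take B[j]=38, j++

[2, 3, 4, 5, 10, 11, 14, 17, 18, 20, 21, 24, 24, 27, 28, 30, 30, 38]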